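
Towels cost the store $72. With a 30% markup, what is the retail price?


Calculate the markup amount:
30% of $72 = $21.60
Add to cost:
$72 + $21.60 = $93.60

$93.60


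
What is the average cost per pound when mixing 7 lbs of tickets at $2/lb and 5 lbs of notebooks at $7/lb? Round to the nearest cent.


Cost of tickets:
7 x $2 = $14
Cost of notebooks:
5 x $7 = $35
Total cost: $14 + $35 = $49
Total weight: 12 lbs
Average: $49 / 12 = $4.0833... ≈ $4.08/lb

$4.08/lb


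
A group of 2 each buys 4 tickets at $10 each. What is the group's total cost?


Cost per person:
4 x $10 = $40
Group total:
2 x $40 = $80

$80


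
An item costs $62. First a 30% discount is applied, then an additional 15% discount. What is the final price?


First discount:
30% of $62 = $18.60
Price after first discount:
$62 - $18.60 = $43.40
Second discount:
15% of $43.40 = $6.51
Final price:
$43.40 - $6.51 = $36.89

$36.89


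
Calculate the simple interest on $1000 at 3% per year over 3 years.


Use the formula I = P x R x T / 100
P x R x T = 1000 x 3 x 3 = 9000
I = 9000 / 100 = $90

$90


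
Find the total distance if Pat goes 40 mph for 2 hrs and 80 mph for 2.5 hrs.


Leg 1 distance:
40 x 2 = 80 miles
Leg 2 distance:
80 x 2.5 = 200 miles
Total distance:
80 + 200 = 280 miles

280 miles


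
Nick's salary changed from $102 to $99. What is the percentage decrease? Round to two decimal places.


Find the absolute change:
|99 - 102| = 3
Divide by original and multiply by 100:
3 / 102 x 100 = 2.9411...% ≈ 2.94%

2.94%


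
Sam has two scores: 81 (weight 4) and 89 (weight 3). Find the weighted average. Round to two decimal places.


Weighted sum:
4 x 81 + 3 x 89 = 591
Total weight:
4 + 3 = 7
Weighted average:
591 / 7 = 84.4285... ≈ 84.43

84.43


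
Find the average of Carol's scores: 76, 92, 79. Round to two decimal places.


Add the scores:
76 + 92 + 79 = 247
Divide by the number of tests:
247 / 3 = 82.3333... ≈ 82.33

82.33


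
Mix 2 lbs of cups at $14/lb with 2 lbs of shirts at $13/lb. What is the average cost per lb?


Cost of cups:
2 x $14 = $28
Cost of shirts:
2 x $13 = $26
Total cost: $28 + $26 = $54
Total weight: 4 lbs
Average: $54 / 4 = $13.50/lb

$13.50/lb


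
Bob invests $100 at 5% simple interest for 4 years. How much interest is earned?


Use the formula I = P x R x T / 100
P x R x T = 100 x 5 x 4 = 2000
I = 2000 / 100 = $20

$20


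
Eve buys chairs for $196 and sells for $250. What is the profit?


Selling price = $250
Cost price = $196
Profit = selling price - cost price:
Profit = $250 - $196 = $54

$54


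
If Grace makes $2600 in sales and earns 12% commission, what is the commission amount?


Convert rate to decimal:
12% = 0.12
Multiply by sales:
$2600 x 0.12 = $312

$312


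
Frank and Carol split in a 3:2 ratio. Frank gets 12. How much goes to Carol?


Find the multiplier:
12 / 3 = 4
Apply to Carol's share:
2 x 4 = 8

8


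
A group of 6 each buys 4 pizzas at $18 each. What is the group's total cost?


Cost per person:
4 x $18 = $72
Group total:
6 x $72 = $432

$432


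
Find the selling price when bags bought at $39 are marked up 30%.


Calculate the markup amount:
30% of $39 = $11.70
Add to cost:
$39 + $11.70 = $50.70

$50.70


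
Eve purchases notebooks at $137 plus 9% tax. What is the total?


Calculate the tax:
9% of $137 = $12.33
Add tax to price:
$137 + $12.33 = $149.33

$149.33


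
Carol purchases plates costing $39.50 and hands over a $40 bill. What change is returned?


Start with the amount paid:
$40
Subtract the price:
$40 - $39.50 = $0.50

$0.50


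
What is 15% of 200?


Convert percentage to decimal:
15% = 0.15
Multiply:
200 x 0.15 = 30

30


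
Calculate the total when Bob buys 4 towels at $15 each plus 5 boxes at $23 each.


Cost of towels:
4 x $15 = $60
Cost of boxes:
5 x $23 = $115
Add both:
$60 + $115 = $175

$175


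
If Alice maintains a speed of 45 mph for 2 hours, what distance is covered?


Use the formula: distance = speed x time
Speed = 45 mph, Time = 2 hours
45 x 2 = 90 miles

90 miles


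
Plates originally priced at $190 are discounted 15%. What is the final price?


Calculate the discount amount:
15% of $190 = $28.50
Subtract from original:
$190 - $28.50 = $161.50

$161.50


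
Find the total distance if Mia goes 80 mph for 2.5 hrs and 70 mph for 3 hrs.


Leg 1 distance:
80 x 2.5 = 200 miles
Leg 2 distance:
70 x 3 = 210 miles
Total distance:
200 + 210 = 410 miles

410 miles


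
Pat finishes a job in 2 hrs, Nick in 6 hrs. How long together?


Pat's rate: 1/2 of the job per hour
Nick's rate: 1/6 of the job per hour
Combined rate: 1/2 + 1/6 = 2/3 per hour
Time = 1 / (2/3) = 3/2 = 1.5 hours

1.5 hours


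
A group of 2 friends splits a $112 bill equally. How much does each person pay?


Total bill: $112
Number of people: 2
Each pays: $112 / 2 = $56

$56


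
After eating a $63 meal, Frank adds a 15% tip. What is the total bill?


Calculate the tip:
15% of $63 = $9.45
Add tip to meal cost:
$63 + $9.45 = $72.45

$72.45


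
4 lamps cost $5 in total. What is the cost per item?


Total cost: $5
Number of items: 4
Unit price: $5 / 4 = $1.25

$1.25


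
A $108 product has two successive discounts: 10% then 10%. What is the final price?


First discount:
10% of $108 = $10.80
Price after first discount:
$108 - $10.80 = $97.20
Second discount:
10% of $97.20 = $9.72
Final price:
$97.20 - $9.72 = $87.48

$87.48


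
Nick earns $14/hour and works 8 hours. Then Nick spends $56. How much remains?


Calculate earnings:
8 x $14 = $112
Subtract spending:
$112 - $56 = $56

$56


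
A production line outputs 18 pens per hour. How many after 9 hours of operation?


Production rate: 18 pens per hour
Time: 9 hours
Total: 18 x 9 = 162 pens

162 pens


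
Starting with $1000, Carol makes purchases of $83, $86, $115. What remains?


Add up expenses:
$83 + $86 + $115 = $284
Subtract from budget:
$1000 - $284 = $716

$716


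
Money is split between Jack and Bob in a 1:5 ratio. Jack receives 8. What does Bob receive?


Find the multiplier:
8 / 1 = 8
Apply to Bob's share:
5 x 8 = 40

40


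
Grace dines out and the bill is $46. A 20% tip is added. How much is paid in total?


Calculate the tip:
20% of $46 = $9.20
Add tip to meal cost:
$46 + $9.20 = $55.20

$55.20


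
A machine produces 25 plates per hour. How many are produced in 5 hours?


Production rate: 25 plates per hour
Time: 5 hours
Total: 25 x 5 = 125 plates

125 plates


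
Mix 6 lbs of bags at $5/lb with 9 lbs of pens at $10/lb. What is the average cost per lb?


Cost of bags:
6 x $5 = $30
Cost of pens:
9 x $10 = $90
Total cost: $30 + $90 = $120
Total weight: 15 lbs
Average: $120 / 15 = $8/lb

$8/lb


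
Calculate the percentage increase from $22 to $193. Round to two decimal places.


Find the absolute change:
|193 - 22| = 171
Divide by original and multiply by 100:
171 / 22 x 100 = 777.2727...% ≈ 777.27%

777.27%


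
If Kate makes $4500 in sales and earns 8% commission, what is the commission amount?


Convert rate to decimal:
8% = 0.08
Multiply by sales:
$4500 x 0.08 = $360

$360


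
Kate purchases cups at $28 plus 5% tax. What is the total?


Calculate the tax:
5% of $28 = $1.40
Add tax to price:
$28 + $1.40 = $29.40

$29.40


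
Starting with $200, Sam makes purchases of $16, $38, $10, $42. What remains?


Add up expenses:
$16 + $38 + $10 + $42 = $106
Subtract from budget:
$200 - $106 = $94

$94


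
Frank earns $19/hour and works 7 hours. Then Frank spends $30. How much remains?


Calculate earnings:
7 x $19 = $133
Subtract spending:
$133 - $30 = $103

$103


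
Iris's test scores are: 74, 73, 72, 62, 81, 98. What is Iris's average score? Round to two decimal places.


Add the scores:
74 + 73 + 72 + 62 + 81 + 98 = 460
Divide by the number of tests:
460 / 6 = 76.6666... ≈ 76.67

76.67


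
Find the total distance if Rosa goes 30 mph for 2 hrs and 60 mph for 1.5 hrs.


Leg 1 distance:
30 x 2 = 60 miles
Leg 2 distance:
60 x 1.5 = 90 miles
Total distance:
60 + 90 = 150 miles

150 miles


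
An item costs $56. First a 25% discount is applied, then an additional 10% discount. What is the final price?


First discount:
25% of $56 = $14
Price after first discount:
$56 - $14 = $42
Second discount:
10% of $42 = $4.20
Final price:
$42 - $4.20 = $37.80

$37.80


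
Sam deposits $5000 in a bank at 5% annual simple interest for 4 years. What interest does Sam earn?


Use the formula I = P x R x T / 100
P x R x T = 5000 x 5 x 4 = 100000
I = 100000 / 100 = $1000

$1000


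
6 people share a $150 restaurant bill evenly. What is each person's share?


Total bill: $150
Number of people: 6
Each pays: $150 / 6 = $25

$25


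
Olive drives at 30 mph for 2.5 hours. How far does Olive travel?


Use the formula: distance = speed x time
Speed = 30 mph, Time = 2.5 hours
30 x 2.5 = 75 miles

75 miles


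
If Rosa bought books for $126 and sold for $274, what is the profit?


Selling price = $274
Cost price = $126
Profit = selling price - cost price:
Profit = $274 - $126 = $148

$148


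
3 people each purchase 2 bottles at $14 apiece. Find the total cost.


Cost per person:
2 x $14 = $28
Group total:
3 x $28 = $84

$84


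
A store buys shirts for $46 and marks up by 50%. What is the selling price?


Calculate the markup amount:
50% of $46 = $23
Add to cost:
$46 + $23 = $69

$69


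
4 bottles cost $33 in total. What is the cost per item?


Total cost: $33
Number of items: 4
Unit price: $33 / 4 = $8.25

$8.25


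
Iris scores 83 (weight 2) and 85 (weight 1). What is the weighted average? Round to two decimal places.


Weighted sum:
2 x 83 + 1 x 85 = 251
Total weight:
2 + 1 = 3
Weighted average:
251 / 3 = 83.6666... ≈ 83.67

83.67


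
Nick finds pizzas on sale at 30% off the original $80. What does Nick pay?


Calculate the discount amount:
30% of $80 = $24
Subtract from original:
$80 - $24 = $56

$56


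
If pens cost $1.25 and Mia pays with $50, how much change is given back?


Start with the amount paid:
$50
Subtract the price:
$50 - $1.25 = $48.75

$48.75


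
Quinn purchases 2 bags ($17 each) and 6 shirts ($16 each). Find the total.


Cost of bags:
2 x $17 = $34
Cost of shirts:
6 x $16 = $96
Add both:
$34 + $96 = $130

$130


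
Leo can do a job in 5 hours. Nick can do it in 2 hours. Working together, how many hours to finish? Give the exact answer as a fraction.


Leo's rate: 1/5 of the job per hour
Nick's rate: 1/2 of the job per hour
Combined rate: 1/5 + 1/2 = 7/10 per hour
Time = 1 / (7/10) = 10/7 hours (≈ 1.43 hours)

10/7 hours


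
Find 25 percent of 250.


Convert percentage to decimal:
25% = 0.25
Multiply:
250 x 0.25 = 62.5

62.5


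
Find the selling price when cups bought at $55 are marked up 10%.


Calculate the markup amount:
10% of $55 = $5.50
Add to cost:
$55 + $5.50 = $60.50

$60.50


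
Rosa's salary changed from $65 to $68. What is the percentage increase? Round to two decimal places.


Find the absolute change:
|68 - 65| = 3
Divide by original and multiply by 100:
3 / 65 x 100 = 4.6153...% ≈ 4.62%

4.62%


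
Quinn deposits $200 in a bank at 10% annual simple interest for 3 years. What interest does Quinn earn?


Use the formula I = P x R x T / 100
P x R x T = 200 x 10 x 3 = 6000
I = 6000 / 100 = $60

$60


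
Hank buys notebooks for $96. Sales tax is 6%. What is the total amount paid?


Calculate the tax:
6% of $96 = $5.76
Add tax to price:
$96 + $5.76 = $101.76

$101.76


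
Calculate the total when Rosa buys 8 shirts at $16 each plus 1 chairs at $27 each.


Cost of shirts:
8 x $16 = $128
Cost of chairs:
1 x $27 = $27
Add both:
$128 + $27 = $155

$155


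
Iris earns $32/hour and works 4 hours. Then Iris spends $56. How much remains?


Calculate earnings:
4 x $32 = $128
Subtract spending:
$128 - $56 = $72

$72


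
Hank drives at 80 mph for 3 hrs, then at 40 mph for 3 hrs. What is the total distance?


Leg 1 distance:
80 x 3 = 240 miles
Leg 2 distance:
40 x 3 = 120 miles
Total distance:
240 + 120 = 360 miles

360 miles


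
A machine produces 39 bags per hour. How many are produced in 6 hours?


Production rate: 39 bags per hour
Time: 6 hours
Total: 39 x 6 = 234 bags

234 bags


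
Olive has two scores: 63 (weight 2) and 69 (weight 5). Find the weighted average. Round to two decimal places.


Weighted sum:
2 x 63 + 5 x 69 = 471
Total weight:
2 + 5 = 7
Weighted average:
471 / 7 = 67.2857... ≈ 67.29

67.29


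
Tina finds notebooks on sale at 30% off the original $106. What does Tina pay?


Calculate the discount amount:
30% of $106 = $31.80
Subtract from original:
$106 - $31.80 = $74.20

$74.20


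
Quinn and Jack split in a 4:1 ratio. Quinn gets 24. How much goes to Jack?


Find the multiplier:
24 / 4 = 6
Apply to Jack's share:
1 x 6 = 6

6


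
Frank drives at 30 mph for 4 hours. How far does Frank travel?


Use the formula: distance = speed x time
Speed = 30 mph, Time = 4 hours
30 x 4 = 120 miles

120 miles


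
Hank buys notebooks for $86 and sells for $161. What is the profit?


Selling price = $161
Cost price = $86
Profit = selling price - cost price:
Profit = $161 - $86 = $75

$75


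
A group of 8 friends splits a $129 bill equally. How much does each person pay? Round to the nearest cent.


Total bill: $129
Number of people: 8
Each pays: $129 / 8 = $16.125 ≈ $16.13

$16.13


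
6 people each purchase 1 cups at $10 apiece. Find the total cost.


Cost per person:
1 x $10 = $10
Group total:
6 x $10 = $60

$60


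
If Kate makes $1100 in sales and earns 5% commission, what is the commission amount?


Convert rate to decimal:
5% = 0.05
Multiply by sales:
$1100 x 0.05 = $55

$55


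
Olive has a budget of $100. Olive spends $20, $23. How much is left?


Add up expenses:
$20 + $23 = $43
Subtract from budget:
$100 - $43 = $57

$57


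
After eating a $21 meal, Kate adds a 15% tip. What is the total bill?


Calculate the tip:
15% of $21 = $3.15
Add tip to meal cost:
$21 + $3.15 = $24.15

$24.15


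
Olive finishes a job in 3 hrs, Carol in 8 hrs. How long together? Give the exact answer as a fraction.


Olive's rate: 1/3 of the job per hour
Carol's rate: 1/8 of the job per hour
Combined rate: 1/3 + 1/8 = 11/24 per hour
Time = 1 / (11/24) = 24/11 hours (≈ 2.18 hours)

24/11 hours


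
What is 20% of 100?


Convert percentage to decimal:
20% = 0.2
Multiply:
100 x 0.2 = 20

20


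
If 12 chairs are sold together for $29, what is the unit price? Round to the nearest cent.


Total cost: $29
Number of items: 12
Unit price: $29 / 12 = $2.4166... ≈ $2.42

$2.42


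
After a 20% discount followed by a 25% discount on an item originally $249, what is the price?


First discount:
20% of $249 = $49.80
Price after first discount:
$249 - $49.80 = $199.20
Second discount:
25% of $199.20 = $49.80
Final price:
$199.20 - $49.80 = $149.40

$149.40


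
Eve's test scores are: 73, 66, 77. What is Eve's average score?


Add the scores:
73 + 66 + 77 = 216
Divide by the number of tests:
216 / 3 = 72

72


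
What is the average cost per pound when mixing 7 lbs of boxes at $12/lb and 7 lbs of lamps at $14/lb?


Cost of boxes:
7 x $12 = $84
Cost of lamps:
7 x $14 = $98
Total cost: $84 + $98 = $182
Total weight: 14 lbs
Average: $182 / 14 = $13/lb

$13/lb


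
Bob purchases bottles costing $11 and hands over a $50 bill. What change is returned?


Start with the amount paid:
$50
Subtract the price:
$50 - $11 = $39

$39


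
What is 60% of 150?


Convert percentage to decimal:
60% = 0.6
Multiply:
150 x 0.6 = 90

90


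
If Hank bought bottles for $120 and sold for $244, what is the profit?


Selling price = $244
Cost price = $120
Profit = selling price - cost price:
Profit = $244 - $120 = $124

$124


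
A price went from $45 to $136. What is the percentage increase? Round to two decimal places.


Find the absolute change:
|136 - 45| = 91
Divide by original and multiply by 100:
91 / 45 x 100 = 202.2222...% ≈ 202.22%

202.22%


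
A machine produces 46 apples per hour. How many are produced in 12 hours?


Production rate: 46 apples per hour
Time: 12 hours
Total: 46 x 12 = 552 apples

552 apples


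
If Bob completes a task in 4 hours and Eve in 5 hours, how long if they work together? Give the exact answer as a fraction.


Bob's rate: 1/4 of the job per hour
Eve's rate: 1/5 of the job per hour
Combined rate: 1/4 + 1/5 = 9/20 per hour
Time = 1 / (9/20) = 20/9 hours (≈ 2.22 hours)

20/9 hours


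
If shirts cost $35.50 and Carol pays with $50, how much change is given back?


Start with the amount paid:
$50
Subtract the price:
$50 - $35.50 = $14.50

$14.50


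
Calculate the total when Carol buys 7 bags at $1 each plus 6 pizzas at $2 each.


Cost of bags:
7 x $1 = $7
Cost of pizzas:
6 x $2 = $12
Add both:
$7 + $12 = $19

$19


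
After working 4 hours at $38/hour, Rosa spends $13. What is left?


Calculate earnings:
4 x $38 = $152
Subtract spending:
$152 - $13 = $139

$139


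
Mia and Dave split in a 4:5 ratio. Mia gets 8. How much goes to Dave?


Find the multiplier:
8 / 4 = 2
Apply to Dave's share:
5 x 2 = 10

10


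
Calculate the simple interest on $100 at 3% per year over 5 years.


Use the formula I = P x R x T / 100
P x R x T = 100 x 3 x 5 = 1500
I = 1500 / 100 = $15

$15


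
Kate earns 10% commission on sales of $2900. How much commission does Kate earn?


Convert rate to decimal:
10% = 0.1
Multiply by sales:
$2900 x 0.1 = $290

$290


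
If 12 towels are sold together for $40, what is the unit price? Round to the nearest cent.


Total cost: $40
Number of items: 12
Unit price: $40 / 12 = $3.3333... ≈ $3.33

$3.33


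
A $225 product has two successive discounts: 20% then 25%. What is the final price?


First discount:
20% of $225 = $45
Price after first discount:
$225 - $45 = $180
Second discount:
25% of $180 = $45
Final price:
$180 - $45 = $135

$135


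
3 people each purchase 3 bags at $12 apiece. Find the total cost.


Cost per person:
3 x $12 = $36
Group total:
3 x $36 = $108

$108


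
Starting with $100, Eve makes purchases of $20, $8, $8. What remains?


Add up expenses:
$20 + $8 + $8 = $36
Subtract from budget:
$100 - $36 = $64

$64


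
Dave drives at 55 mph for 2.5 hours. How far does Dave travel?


Use the formula: distance = speed x time
Speed = 55 mph, Time = 2.5 hours
55 x 2.5 = 137.5 miles

137.5 miles


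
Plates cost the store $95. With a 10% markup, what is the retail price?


Calculate the markup amount:
10% of $95 = $9.50
Add to cost:
$95 + $9.50 = $104.50

$104.50


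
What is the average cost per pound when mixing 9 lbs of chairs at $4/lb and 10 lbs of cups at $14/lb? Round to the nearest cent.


Cost of chairs:
9 x $4 = $36
Cost of cups:
10 x $14 = $140
Total cost: $36 + $140 = $176
Total weight: 19 lbs
Average: $176 / 19 = $9.2631... ≈ $9.26/lb

$9.26/lb


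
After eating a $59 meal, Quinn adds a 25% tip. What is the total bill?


Calculate the tip:
25% of $59 = $14.75
Add tip to meal cost:
$59 + $14.75 = $73.75

$73.75


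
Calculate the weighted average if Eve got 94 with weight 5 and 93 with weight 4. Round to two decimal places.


Weighted sum:
5 x 94 + 4 x 93 = 842
Total weight:
5 + 4 = 9
Weighted average:
842 / 9 = 93.5555... ≈ 93.56

93.56


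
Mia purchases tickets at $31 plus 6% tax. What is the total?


Calculate the tax:
6% of $31 = $1.86
Add tax to price:
$31 + $1.86 = $32.86

$32.86


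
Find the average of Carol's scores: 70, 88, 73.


Add the scores:
70 + 88 + 73 = 231
Divide by the number of tests:
231 / 3 = 77

77


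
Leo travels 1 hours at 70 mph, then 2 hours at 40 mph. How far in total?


Leg 1 distance:
70 x 1 = 70 miles
Leg 2 distance:
40 x 2 = 80 miles
Total distance:
70 + 80 = 150 miles

150 miles


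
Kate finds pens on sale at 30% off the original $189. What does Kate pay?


Calculate the discount amount:
30% of $189 = $56.70
Subtract from original:
$189 - $56.70 = $132.30

$132.30


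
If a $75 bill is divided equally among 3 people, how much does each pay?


Total bill: $75
Number of people: 3
Each pays: $75 / 3 = $25

$25


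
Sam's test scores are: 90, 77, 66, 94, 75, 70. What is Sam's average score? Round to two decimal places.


Add the scores:
90 + 77 + 66 + 94 + 75 + 70 = 472
Divide by the number of tests:
472 / 6 = 78.6666... ≈ 78.67

78.67


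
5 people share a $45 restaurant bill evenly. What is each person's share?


Total bill: $45
Number of people: 5
Each pays: $45 / 5 = $9

$9


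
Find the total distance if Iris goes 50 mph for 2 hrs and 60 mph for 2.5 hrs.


Leg 1 distance:
50 x 2 = 100 miles
Leg 2 distance:
60 x 2.5 = 150 miles
Total distance:
100 + 150 = 250 miles

250 miles


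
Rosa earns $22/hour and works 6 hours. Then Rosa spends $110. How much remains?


Calculate earnings:
6 x $22 = $132
Subtract spending:
$132 - $110 = $22

$22


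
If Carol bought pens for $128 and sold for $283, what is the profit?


Selling price = $283
Cost price = $128
Profit = selling price - cost price:
Profit = $283 - $128 = $155

$155


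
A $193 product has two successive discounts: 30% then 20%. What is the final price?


First discount:
30% of $193 = $57.90
Price after first discount:
$193 - $57.90 = $135.10
Second discount:
20% of $135.10 = $27.02
Final price:
$135.10 - $27.02 = $108.08

$108.08


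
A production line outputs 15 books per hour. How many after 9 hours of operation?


Production rate: 15 books per hour
Time: 9 hours
Total: 15 x 9 = 135 books

135 books


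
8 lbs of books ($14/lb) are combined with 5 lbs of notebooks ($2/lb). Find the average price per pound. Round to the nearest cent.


Cost of books:
8 x $14 = $112
Cost of notebooks:
5 x $2 = $10
Total cost: $112 + $10 = $122
Total weight: 13 lbs
Average: $122 / 13 = $9.3846... ≈ $9.38/lb

$9.38/lb


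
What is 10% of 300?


Convert percentage to decimal:
10% = 0.1
Multiply:
300 x 0.1 = 30

30


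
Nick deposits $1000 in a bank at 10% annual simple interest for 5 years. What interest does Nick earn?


Use the formula I = P x R x T / 100
P x R x T = 1000 x 10 x 5 = 50000
I = 50000 / 100 = $500

$500


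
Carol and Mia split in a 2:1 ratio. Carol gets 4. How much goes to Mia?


Find the multiplier:
4 / 2 = 2
Apply to Mia's share:
1 x 2 = 2

2


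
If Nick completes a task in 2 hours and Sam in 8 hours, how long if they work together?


Nick's rate: 1/2 of the job per hour
Sam's rate: 1/8 of the job per hour
Combined rate: 1/2 + 1/8 = 5/8 per hour
Time = 1 / (5/8) = 8/5 = 1.6 hours

1.6 hours


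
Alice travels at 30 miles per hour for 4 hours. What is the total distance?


Use the formula: distance = speed x time
Speed = 30 mph, Time = 4 hours
30 x 4 = 120 miles

120 miles


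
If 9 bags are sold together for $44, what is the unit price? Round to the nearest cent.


Total cost: $44
Number of items: 9
Unit price: $44 / 9 = $4.8888... ≈ $4.89

$4.89


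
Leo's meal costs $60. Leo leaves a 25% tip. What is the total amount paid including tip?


Calculate the tip:
25% of $60 = $15
Add tip to meal cost:
$60 + $15 = $75

$75


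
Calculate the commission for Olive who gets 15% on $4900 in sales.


Convert rate to decimal:
15% = 0.15
Multiply by sales:
$4900 x 0.15 = $735

$735


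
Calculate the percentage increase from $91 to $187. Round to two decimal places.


Find the absolute change:
|187 - 91| = 96
Divide by original and multiply by 100:
96 / 91 x 100 = 105.4945...% ≈ 105.49%

105.49%


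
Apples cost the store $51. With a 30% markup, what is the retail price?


Calculate the markup amount:
30% of $51 = $15.30
Add to cost:
$51 + $15.30 = $66.30

$66.30


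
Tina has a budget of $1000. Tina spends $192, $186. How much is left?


Add up expenses:
$192 + $186 = $378
Subtract from budget:
$1000 - $378 = $622

$622


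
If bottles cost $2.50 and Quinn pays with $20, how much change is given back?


Start with the amount paid:
$20
Subtract the price:
$20 - $2.50 = $17.50

$17.50


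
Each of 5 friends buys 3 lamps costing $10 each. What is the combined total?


Cost per person:
3 x $10 = $30
Group total:
5 x $30 = $150

$150


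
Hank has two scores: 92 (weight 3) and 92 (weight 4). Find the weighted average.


Weighted sum:
3 x 92 + 4 x 92 = 644
Total weight:
3 + 4 = 7
Weighted average:
644 / 7 = 92

92


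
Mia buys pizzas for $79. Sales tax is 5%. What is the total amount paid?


Calculate the tax:
5% of $79 = $3.95
Add tax to price:
$79 + $3.95 = $82.95

$82.95


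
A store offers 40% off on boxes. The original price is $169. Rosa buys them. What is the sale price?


Calculate the discount amount:
40% of $169 = $67.60
Subtract from original:
$169 - $67.60 = $101.40

$101.40


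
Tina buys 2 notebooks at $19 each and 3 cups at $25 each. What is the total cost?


Cost of notebooks:
2 x $19 = $38
Cost of cups:
3 x $25 = $75
Add both:
$38 + $75 = $113

$113


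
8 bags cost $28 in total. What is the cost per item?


Total cost: $28
Number of items: 8
Unit price: $28 / 8 = $3.50

$3.50


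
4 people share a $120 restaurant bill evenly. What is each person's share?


Total bill: $120
Number of people: 4
Each pays: $120 / 4 = $30

$30


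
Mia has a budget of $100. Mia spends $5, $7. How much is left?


Add up expenses:
$5 + $7 = $12
Subtract from budget:
$100 - $12 = $88

$88


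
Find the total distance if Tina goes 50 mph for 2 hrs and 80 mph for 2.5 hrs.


Leg 1 distance:
50 x 2 = 100 miles
Leg 2 distance:
80 x 2.5 = 200 miles
Total distance:
100 + 200 = 300 miles

300 miles


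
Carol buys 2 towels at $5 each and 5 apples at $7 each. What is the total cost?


Cost of towels:
2 x $5 = $10
Cost of apples:
5 x $7 = $35
Add both:
$10 + $35 = $45

$45


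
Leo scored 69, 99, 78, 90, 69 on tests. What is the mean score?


Add the scores:
69 + 99 + 78 + 90 + 69 = 405
Divide by the number of tests:
405 / 5 = 81

81


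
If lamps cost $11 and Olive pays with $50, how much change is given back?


Start with the amount paid:
$50
Subtract the price:
$50 - $11 = $39

$39


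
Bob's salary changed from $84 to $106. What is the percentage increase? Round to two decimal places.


Find the absolute change:
|106 - 84| = 22
Divide by original and multiply by 100:
22 / 84 x 100 = 26.1904...% ≈ 26.19%

26.19%


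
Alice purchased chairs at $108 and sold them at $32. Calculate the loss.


Selling price = $32
Cost price = $108
Loss = cost price - selling price:
Loss = $108 - $32 = $76

$76


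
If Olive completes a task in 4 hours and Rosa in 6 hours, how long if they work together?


Olive's rate: 1/4 of the job per hour
Rosa's rate: 1/6 of the job per hour
Combined rate: 1/4 + 1/6 = 5/12 per hour
Time = 1 / (5/12) = 12/5 = 2.4 hours

2.4 hours


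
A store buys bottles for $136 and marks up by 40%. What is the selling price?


Calculate the markup amount:
40% of $136 = $54.40
Add to cost:
$136 + $54.40 = $190.40

$190.40


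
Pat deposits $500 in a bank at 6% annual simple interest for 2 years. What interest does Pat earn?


Use the formula I = P x R x T / 100
P x R x T = 500 x 6 x 2 = 6000
I = 6000 / 100 = $60

$60


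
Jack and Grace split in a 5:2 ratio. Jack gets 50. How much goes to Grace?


Find the multiplier:
50 / 5 = 10
Apply to Grace's share:
2 x 10 = 20

20


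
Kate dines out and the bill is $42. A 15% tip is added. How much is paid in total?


Calculate the tip:
15% of $42 = $6.30
Add tip to meal cost:
$42 + $6.30 = $48.30

$48.30


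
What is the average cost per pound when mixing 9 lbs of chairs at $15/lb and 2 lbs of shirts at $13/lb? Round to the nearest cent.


Cost of chairs:
9 x $15 = $135
Cost of shirts:
2 x $13 = $26
Total cost: $135 + $26 = $161
Total weight: 11 lbs
Average: $161 / 11 = $14.6363... ≈ $14.64/lb

$14.64/lb


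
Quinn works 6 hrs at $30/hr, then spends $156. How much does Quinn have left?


Calculate earnings:
6 x $30 = $180
Subtract spending:
$180 - $156 = $24

$24


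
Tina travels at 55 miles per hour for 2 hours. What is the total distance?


Use the formula: distance = speed x time
Speed = 55 mph, Time = 2 hours
55 x 2 = 110 miles

110 miles


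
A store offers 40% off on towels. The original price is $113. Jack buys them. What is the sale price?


Calculate the discount amount:
40% of $113 = $45.20
Subtract from original:
$113 - $45.20 = $67.80

$67.80


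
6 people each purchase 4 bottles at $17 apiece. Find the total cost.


Cost per person:
4 x $17 = $68
Group total:
6 x $68 = $408

$408


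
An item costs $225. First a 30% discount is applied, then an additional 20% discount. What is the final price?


First discount:
30% of $225 = $67.50
Price after first discount:
$225 - $67.50 = $157.50
Second discount:
20% of $157.50 = $31.50
Final price:
$157.50 - $31.50 = $126

$126


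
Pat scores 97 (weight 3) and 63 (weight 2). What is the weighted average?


Weighted sum:
3 x 97 + 2 x 63 = 417
Total weight:
3 + 2 = 5
Weighted average:
417 / 5 = 83.4

83.4


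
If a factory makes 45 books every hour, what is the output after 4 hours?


Production rate: 45 books per hour
Time: 4 hours
Total: 45 x 4 = 180 books

180 books


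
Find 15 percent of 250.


Convert percentage to decimal:
15% = 0.15
Multiply:
250 x 0.15 = 37.5

37.5


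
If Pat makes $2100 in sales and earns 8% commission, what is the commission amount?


Convert rate to decimal:
8% = 0.08
Multiply by sales:
$2100 x 0.08 = $168

$168


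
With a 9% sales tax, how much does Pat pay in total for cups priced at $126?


Calculate the tax:
9% of $126 = $11.34
Add tax to price:
$126 + $11.34 = $137.34

$137.34


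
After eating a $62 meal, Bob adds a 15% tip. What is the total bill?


Calculate the tip:
15% of $62 = $9.30
Add tip to meal cost:
$62 + $9.30 = $71.30

$71.30


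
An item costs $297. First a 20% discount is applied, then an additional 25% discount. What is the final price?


First discount:
20% of $297 = $59.40
Price after first discount:
$297 - $59.40 = $237.60
Second discount:
25% of $237.60 = $59.40
Final price:
$237.60 - $59.40 = $178.20

$178.20


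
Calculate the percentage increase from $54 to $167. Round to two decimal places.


Find the absolute change:
|167 - 54| = 113
Divide by original and multiply by 100:
113 / 54 x 100 = 209.2592...% ≈ 209.26%

209.26%


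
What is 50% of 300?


Convert percentage to decimal:
50% = 0.5
Multiply:
300 x 0.5 = 150

150


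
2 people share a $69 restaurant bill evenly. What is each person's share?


Total bill: $69
Number of people: 2
Each pays: $69 / 2 = $34.50

$34.50


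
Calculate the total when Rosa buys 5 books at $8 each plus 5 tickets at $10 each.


Cost of books:
5 x $8 = $40
Cost of tickets:
5 x $10 = $50
Add both:
$40 + $50 = $90

$90


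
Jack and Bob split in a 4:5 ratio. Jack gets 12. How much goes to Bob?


Find the multiplier:
12 / 4 = 3
Apply to Bob's share:
5 x 3 = 15

15


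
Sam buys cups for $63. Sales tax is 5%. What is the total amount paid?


Calculate the tax:
5% of $63 = $3.15
Add tax to price:
$63 + $3.15 = $66.15

$66.15


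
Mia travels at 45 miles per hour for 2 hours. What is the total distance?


Use the formula: distance = speed x time
Speed = 45 mph, Time = 2 hours
45 x 2 = 90 miles

90 miles


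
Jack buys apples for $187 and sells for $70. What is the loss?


Selling price = $70
Cost price = $187
Loss = cost price - selling price:
Loss = $187 - $70 = $117

$117


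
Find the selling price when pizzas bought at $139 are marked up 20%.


Calculate the markup amount:
20% of $139 = $27.80
Add to cost:
$139 + $27.80 = $166.80

$166.80


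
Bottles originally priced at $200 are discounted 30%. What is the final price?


Calculate the discount amount:
30% of $200 = $60
Subtract from original:
$200 - $60 = $140

$140


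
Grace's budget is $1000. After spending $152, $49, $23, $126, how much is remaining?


Add up expenses:
$152 + $49 + $23 + $126 = $350
Subtract from budget:
$1000 - $350 = $650

$650


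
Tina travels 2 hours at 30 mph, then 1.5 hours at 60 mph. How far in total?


Leg 1 distance:
30 x 2 = 60 miles
Leg 2 distance:
60 x 1.5 = 90 miles
Total distance:
60 + 90 = 150 miles

150 miles


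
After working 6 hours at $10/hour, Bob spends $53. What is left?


Calculate earnings:
6 x $10 = $60
Subtract spending:
$60 - $53 = $7

$7


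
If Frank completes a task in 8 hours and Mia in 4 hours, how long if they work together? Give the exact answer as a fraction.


Frank's rate: 1/8 of the job per hour
Mia's rate: 1/4 of the job per hour
Combined rate: 1/8 + 1/4 = 3/8 per hour
Time = 1 / (3/8) = 8/3 hours (≈ 2.67 hours)

8/3 hours


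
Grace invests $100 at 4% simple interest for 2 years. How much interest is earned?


Use the formula I = P x R x T / 100
P x R x T = 100 x 4 x 2 = 800
I = 800 / 100 = $8

$8


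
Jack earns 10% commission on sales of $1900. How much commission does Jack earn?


Convert rate to decimal:
10% = 0.1
Multiply by sales:
$1900 x 0.1 = $190

$190


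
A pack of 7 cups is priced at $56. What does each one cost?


Total cost: $56
Number of items: 7
Unit price: $56 / 7 = $8

$8


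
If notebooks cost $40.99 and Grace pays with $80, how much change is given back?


Start with the amount paid:
$80
Subtract the price:
$80 - $40.99 = $39.01

$39.01


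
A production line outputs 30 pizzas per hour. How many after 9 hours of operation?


Production rate: 30 pizzas per hour
Time: 9 hours
Total: 30 x 9 = 270 pizzas

270 pizzas


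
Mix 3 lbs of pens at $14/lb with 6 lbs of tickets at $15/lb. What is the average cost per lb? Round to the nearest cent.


Cost of pens:
3 x $14 = $42
Cost of tickets:
6 x $15 = $90
Total cost: $42 + $90 = $132
Total weight: 9 lbs
Average: $132 / 9 = $14.6666... ≈ $14.67/lb

$14.67/lb


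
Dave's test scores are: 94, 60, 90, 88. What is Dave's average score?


Add the scores:
94 + 60 + 90 + 88 = 332
Divide by the number of tests:
332 / 4 = 83

83


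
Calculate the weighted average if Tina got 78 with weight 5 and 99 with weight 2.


Weighted sum:
5 x 78 + 2 x 99 = 588
Total weight:
5 + 2 = 7
Weighted average:
588 / 7 = 84

84


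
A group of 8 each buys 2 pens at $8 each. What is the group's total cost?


Cost per person:
2 x $8 = $16
Group total:
8 x $16 = $128

$128


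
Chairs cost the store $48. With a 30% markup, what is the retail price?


Calculate the markup amount:
30% of $48 = $14.40
Add to cost:
$48 + $14.40 = $62.40

$62.40


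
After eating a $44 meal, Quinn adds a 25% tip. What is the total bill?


Calculate the tip:
25% of $44 = $11
Add tip to meal cost:
$44 + $11 = $55

$55


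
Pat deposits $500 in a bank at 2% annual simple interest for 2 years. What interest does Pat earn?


Use the formula I = P x R x T / 100
P x R x T = 500 x 2 x 2 = 2000
I = 2000 / 100 = $20

$20


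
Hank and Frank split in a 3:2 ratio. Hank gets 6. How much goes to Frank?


Find the multiplier:
6 / 3 = 2
Apply to Frank's share:
2 x 2 = 4

4


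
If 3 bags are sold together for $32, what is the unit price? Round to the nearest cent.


Total cost: $32
Number of items: 3
Unit price: $32 / 3 = $10.6666... ≈ $10.67

$10.67


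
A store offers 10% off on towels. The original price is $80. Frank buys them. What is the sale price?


Calculate the discount amount:
10% of $80 = $8
Subtract from original:
$80 - $8 = $72

$72


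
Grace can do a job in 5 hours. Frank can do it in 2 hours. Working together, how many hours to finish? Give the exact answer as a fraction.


Grace's rate: 1/5 of the job per hour
Frank's rate: 1/2 of the job per hour
Combined rate: 1/5 + 1/2 = 7/10 per hour
Time = 1 / (7/10) = 10/7 hours (≈ 1.43 hours)

10/7 hours


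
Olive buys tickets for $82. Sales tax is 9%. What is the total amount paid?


Calculate the tax:
9% of $82 = $7.38
Add tax to price:
$82 + $7.38 = $89.38

$89.38


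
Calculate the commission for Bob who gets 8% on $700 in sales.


Convert rate to decimal:
8% = 0.08
Multiply by sales:
$700 x 0.08 = $56

$56


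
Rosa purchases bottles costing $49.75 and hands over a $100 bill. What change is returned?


Start with the amount paid:
$100
Subtract the price:
$100 - $49.75 = $50.25

$50.25


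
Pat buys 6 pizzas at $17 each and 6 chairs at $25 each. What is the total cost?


Cost of pizzas:
6 x $17 = $102
Cost of chairs:
6 x $25 = $150
Add both:
$102 + $150 = $252

$252


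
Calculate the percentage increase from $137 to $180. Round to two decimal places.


Find the absolute change:
|180 - 137| = 43
Divide by original and multiply by 100:
43 / 137 x 100 = 31.3868...% ≈ 31.39%

31.39%


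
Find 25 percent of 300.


Convert percentage to decimal:
25% = 0.25
Multiply:
300 x 0.25 = 75

75


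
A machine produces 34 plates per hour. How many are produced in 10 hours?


Production rate: 34 plates per hour
Time: 10 hours
Total: 34 x 10 = 340 plates

340 plates


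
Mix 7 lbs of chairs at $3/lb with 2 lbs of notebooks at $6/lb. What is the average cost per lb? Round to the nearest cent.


Cost of chairs:
7 x $3 = $21
Cost of notebooks:
2 x $6 = $12
Total cost: $21 + $12 = $33
Total weight: 9 lbs
Average: $33 / 9 = $3.6666... ≈ $3.67/lb

$3.67/lb


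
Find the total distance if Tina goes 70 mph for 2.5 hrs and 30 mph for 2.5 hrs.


Leg 1 distance:
70 x 2.5 = 175 miles
Leg 2 distance:
30 x 2.5 = 75 miles
Total distance:
175 + 75 = 250 miles

250 miles


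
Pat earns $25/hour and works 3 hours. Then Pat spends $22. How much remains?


Calculate earnings:
3 x $25 = $75
Subtract spending:
$75 - $22 = $53

$53


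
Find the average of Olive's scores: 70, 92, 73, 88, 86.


Add the scores:
70 + 92 + 73 + 88 + 86 = 409
Divide by the number of tests:
409 / 5 = 81.8

81.8


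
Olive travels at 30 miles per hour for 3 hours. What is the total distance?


Use the formula: distance = speed x time
Speed = 30 mph, Time = 3 hours
30 x 3 = 90 miles

90 miles


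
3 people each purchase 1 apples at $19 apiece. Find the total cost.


Cost per person:
1 x $19 = $19
Group total:
3 x $19 = $57

$57


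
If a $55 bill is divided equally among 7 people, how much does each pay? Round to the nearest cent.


Total bill: $55
Number of people: 7
Each pays: $55 / 7 = $7.8571... ≈ $7.86

$7.86


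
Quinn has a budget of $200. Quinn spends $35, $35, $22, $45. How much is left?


Add up expenses:
$35 + $35 + $22 + $45 = $137
Subtract from budget:
$200 - $137 = $63

$63


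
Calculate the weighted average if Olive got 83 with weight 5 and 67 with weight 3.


Weighted sum:
5 x 83 + 3 x 67 = 616
Total weight:
5 + 3 = 8
Weighted average:
616 / 8 = 77

77


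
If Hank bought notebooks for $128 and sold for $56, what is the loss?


Selling price = $56
Cost price = $128
Loss = cost price - selling price:
Loss = $128 - $56 = $72

$72


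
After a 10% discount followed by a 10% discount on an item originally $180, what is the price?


First discount:
10% of $180 = $18
Price after first discount:
$180 - $18 = $162
Second discount:
10% of $162 = $16.20
Final price:
$162 - $16.20 = $145.80

$145.80
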